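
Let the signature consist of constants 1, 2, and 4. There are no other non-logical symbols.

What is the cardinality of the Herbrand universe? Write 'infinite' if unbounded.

3

There are no function symbols, so every ground term is one of the 3 constants.
The Herbrand universe is {1, 2, 4}, which is finite with 3 elements.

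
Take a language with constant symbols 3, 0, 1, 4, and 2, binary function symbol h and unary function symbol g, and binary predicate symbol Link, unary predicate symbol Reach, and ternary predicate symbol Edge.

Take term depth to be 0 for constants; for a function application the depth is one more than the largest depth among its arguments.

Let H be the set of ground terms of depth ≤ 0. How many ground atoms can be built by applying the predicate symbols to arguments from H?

First count ground terms of depth ≤ 0.
If N_k denotes the number of depth-≤k ground terms, the 5 constants give N_0 = 5, and each function symbol of arity r contributes N_{k-1}^r new terms at level k: N_k = 5 + N_{k-1}^2 + N_{k-1}.
N_0 = 5
Explicitly: 3, 0, 1, 4, 2.
So |H| = 5.
For each predicate symbol, the number of ground atoms is |H| raised to its arity; summing:
  Link: 5^2 = 25;  Reach: 5;  Edge: 5^3 = 125
Total ground atoms: 25 + 5 + 125 = 155.

155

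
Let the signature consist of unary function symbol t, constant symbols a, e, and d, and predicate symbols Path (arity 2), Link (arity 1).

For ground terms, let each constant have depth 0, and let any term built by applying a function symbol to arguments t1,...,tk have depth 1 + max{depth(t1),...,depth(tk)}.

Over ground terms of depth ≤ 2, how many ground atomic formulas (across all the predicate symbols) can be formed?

90

First count ground terms of depth ≤ 2.
If N_k denotes the number of depth-≤k ground terms, the 3 constants give N_0 = 3, and each function symbol of arity r contributes N_{k-1}^r new terms at level k: N_k = 3 + N_{k-1}.
N_0 = 3
N_1 = 3 + 3 = 6
N_2 = 3 + 6 = 9
Explicitly: a, e, d, t(a), t(e), t(d), t(t(a)), t(t(e)), t(t(d)).
So |H| = 9.
For each predicate symbol, the number of ground atoms is |H| raised to its arity; summing:
  Path: 9^2 = 81;  Link: 9
Total ground atoms: 81 + 9 = 90.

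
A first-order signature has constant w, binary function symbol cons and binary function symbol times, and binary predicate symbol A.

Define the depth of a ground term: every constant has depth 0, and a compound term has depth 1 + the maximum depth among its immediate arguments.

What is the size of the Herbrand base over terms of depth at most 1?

9

First count ground terms of depth ≤ 1.
Let N_k = |{terms of depth ≤ k}|. Then N_0 = 1 and N_k = 1 + N_{k-1}^2 + N_{k-1}^2 for k ≥ 1 (one summand per function symbol, arity giving the exponent).
N_0 = 1
N_1 = 1 + 1^2 + 1^2 = 3
So |H| = 3.
For each predicate symbol, the number of ground atoms is |H| raised to its arity; summing:
  A: 3^2 = 9
Total ground atoms: 9.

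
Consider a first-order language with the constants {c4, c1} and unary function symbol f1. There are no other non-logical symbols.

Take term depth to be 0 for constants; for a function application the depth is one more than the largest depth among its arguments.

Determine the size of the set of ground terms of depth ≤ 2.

6

Let N_k count ground terms of depth at most k. Each non-constant term of depth ≤ k is some function symbol applied to depth-≤(k−1) arguments, giving N_k = 2 + N_{k-1}.
N_0 = 2
N_1 = 2 + 2 = 4
N_2 = 2 + 4 = 6
Explicitly: c4, c1, f1(c4), f1(c1), f1(f1(c4)), f1(f1(c1)).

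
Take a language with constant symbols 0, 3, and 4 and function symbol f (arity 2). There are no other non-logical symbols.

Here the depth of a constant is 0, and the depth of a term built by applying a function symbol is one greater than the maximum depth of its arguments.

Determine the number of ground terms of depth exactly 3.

Let N_k = |{terms of depth ≤ k}|. Then N_0 = 3 and N_k = 3 + N_{k-1}^2 for k ≥ 1 (one summand per function symbol, arity giving the exponent).
N_0 = 3
N_1 = 3 + 3^2 = 12
N_2 = 3 + 12^2 = 147
N_3 = 3 + 147^2 = 21612
Terms of depth exactly 3: N_3 − N_2 = 21612 − 147 = 21465.

21465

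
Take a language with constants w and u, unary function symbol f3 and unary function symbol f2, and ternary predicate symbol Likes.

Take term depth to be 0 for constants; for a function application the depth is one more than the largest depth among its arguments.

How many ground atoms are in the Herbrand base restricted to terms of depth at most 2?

2744

First count ground terms of depth ≤ 2.
Count level by level. With function symbols f3/1, f2/1, the terms of depth ≤ k are the 2 constants together with each function applied to depth-≤(k−1) tuples, so N_k = 2 + N_{k-1} + N_{k-1}.
N_0 = 2
N_1 = 2 + 2 + 2 = 6
N_2 = 2 + 6 + 6 = 14
So |H| = 14.
For each predicate symbol, the number of ground atoms is |H| raised to its arity; summing:
  Likes: 14^3 = 2744
Total ground atoms: 2744.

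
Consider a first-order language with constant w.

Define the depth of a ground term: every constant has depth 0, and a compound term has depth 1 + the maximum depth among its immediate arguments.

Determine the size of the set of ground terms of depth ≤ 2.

1

With no function symbols every ground term is a constant, so there is exactly 1 ground term at every depth bound.
N_0 = 1
N_1 = 1
N_2 = 1
Explicitly: w.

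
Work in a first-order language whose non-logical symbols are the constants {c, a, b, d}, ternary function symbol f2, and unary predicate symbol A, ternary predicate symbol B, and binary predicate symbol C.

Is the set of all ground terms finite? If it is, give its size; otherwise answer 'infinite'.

infinite

The signature has at least one function symbol (f2, arity 3) and at least one constant (c).
Iterating f2 gives infinitely many distinct ground terms: c, f2(c, c, c), f2(f2(c, c, c), f2(c, c, c), f2(c, c, c)), ...
So the Herbrand universe is infinite.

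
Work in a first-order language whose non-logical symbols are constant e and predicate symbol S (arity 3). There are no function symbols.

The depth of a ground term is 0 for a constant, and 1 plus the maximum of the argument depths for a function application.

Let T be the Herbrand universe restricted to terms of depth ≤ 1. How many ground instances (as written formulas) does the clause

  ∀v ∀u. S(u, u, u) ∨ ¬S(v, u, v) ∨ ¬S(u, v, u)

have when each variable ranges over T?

Ground terms of depth ≤ 1:
  With no function symbols every ground term is a constant, so there is exactly 1 ground term at every depth bound.
  N_0 = 1
  N_1 = 1
  Explicitly: e.
So there is exactly 1 ground term available for substitution.
There are 2 variables to instantiate (v, u), each occurring in at least one literal, so different choices give different ground instances.
Number of ground instances = 1^2 = 1.

1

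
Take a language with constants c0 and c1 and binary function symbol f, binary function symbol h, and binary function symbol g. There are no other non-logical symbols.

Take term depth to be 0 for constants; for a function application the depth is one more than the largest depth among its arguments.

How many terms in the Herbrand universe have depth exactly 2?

576

Write N_k for the number of ground terms of depth ≤ k. A term of depth ≤ k is either a constant or a function symbol applied to arguments of depth ≤ k−1, so N_k = 2 + N_{k-1}^2 + N_{k-1}^2 + N_{k-1}^2.
N_0 = 2
N_1 = 2 + 2^2 + 2^2 + 2^2 = 14
N_2 = 2 + 14^2 + 14^2 + 14^2 = 590
Terms of depth exactly 2: N_2 − N_1 = 590 − 14 = 576.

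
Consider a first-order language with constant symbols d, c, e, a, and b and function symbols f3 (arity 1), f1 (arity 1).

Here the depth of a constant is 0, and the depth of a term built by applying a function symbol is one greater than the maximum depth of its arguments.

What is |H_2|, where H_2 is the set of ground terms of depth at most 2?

35

Count level by level. With function symbols f3/1, f1/1, the terms of depth ≤ k are the 5 constants together with each function applied to depth-≤(k−1) tuples, so N_k = 5 + N_{k-1} + N_{k-1}.
N_0 = 5
N_1 = 5 + 5 + 5 = 15
N_2 = 5 + 15 + 15 = 35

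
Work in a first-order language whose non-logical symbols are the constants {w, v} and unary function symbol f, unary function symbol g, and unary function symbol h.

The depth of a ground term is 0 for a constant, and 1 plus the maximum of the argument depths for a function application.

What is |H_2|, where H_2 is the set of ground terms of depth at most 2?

Count level by level. With function symbols f/1, g/1, h/1, the terms of depth ≤ k are the 2 constants together with each function applied to depth-≤(k−1) tuples, so N_k = 2 + N_{k-1} + N_{k-1} + N_{k-1}.
N_0 = 2
N_1 = 2 + 2 + 2 + 2 = 8
N_2 = 2 + 8 + 8 + 8 = 26

26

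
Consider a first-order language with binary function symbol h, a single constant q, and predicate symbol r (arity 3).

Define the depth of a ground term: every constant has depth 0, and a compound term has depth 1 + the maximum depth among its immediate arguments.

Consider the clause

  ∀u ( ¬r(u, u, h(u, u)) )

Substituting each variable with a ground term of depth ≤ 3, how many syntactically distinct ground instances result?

26

Ground terms of depth ≤ 3:
  Write N_k for the number of ground terms of depth ≤ k. A term of depth ≤ k is either a constant or a function symbol applied to arguments of depth ≤ k−1, so N_k = 1 + N_{k-1}^2.
  N_0 = 1
  N_1 = 1 + 1^2 = 2
  N_2 = 1 + 2^2 = 5
  N_3 = 1 + 5^2 = 26
So there are 26 ground terms available for substitution.
The clause has 1 distinct variable (u), which appears in the body. In the free term algebra distinct substitutions yield syntactically distinct ground instances.
Number of ground instances = 26.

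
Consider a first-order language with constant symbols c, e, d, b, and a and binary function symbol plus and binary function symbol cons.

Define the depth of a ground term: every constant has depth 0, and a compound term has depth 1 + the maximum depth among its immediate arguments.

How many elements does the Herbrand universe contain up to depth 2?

6055

Let N_k = |{terms of depth ≤ k}|. Then N_0 = 5 and N_k = 5 + N_{k-1}^2 + N_{k-1}^2 for k ≥ 1 (one summand per function symbol, arity giving the exponent).
N_0 = 5
N_1 = 5 + 5^2 + 5^2 = 55
N_2 = 5 + 55^2 + 55^2 = 6055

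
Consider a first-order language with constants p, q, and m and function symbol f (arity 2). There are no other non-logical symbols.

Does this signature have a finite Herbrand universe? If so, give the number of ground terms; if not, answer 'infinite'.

infinite

The signature has at least one function symbol (f, arity 2) and at least one constant (p).
Iterating f gives infinitely many distinct ground terms: p, f(p, p), f(f(p, p), f(p, p)), ...
So the Herbrand universe is infinite.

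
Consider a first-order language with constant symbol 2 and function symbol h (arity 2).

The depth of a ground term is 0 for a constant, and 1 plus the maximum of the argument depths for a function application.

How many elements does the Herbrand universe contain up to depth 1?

Write N_k for the number of ground terms of depth ≤ k. A term of depth ≤ k is either a constant or a function symbol applied to arguments of depth ≤ k−1, so N_k = 1 + N_{k-1}^2.
N_0 = 1
N_1 = 1 + 1^2 = 2
Explicitly: 2, h(2, 2).

2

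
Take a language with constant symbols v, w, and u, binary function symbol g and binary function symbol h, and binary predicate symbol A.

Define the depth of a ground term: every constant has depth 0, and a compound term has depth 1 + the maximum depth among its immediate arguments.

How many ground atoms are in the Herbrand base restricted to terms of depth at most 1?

441

First count ground terms of depth ≤ 1.
Count level by level. With function symbols g/2, h/2, the terms of depth ≤ k are the 3 constants together with each function applied to depth-≤(k−1) tuples, so N_k = 3 + N_{k-1}^2 + N_{k-1}^2.
N_0 = 3
N_1 = 3 + 3^2 + 3^2 = 21
So |H| = 21.
Ground atoms are formed by filling each argument slot of a predicate with a term from H, so an r-ary predicate gives |H|^r atoms:
  A: 21^2 = 441
Total ground atoms: 441.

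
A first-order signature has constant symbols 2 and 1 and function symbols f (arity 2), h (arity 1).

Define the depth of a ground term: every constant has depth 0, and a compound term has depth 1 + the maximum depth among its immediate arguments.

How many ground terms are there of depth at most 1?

8

Write N_k for the number of ground terms of depth ≤ k. A term of depth ≤ k is either a constant or a function symbol applied to arguments of depth ≤ k−1, so N_k = 2 + N_{k-1}^2 + N_{k-1}.
N_0 = 2
N_1 = 2 + 2^2 + 2 = 8
Explicitly: 2, 1, f(2, 2), f(2, 1), f(1, 2), f(1, 1), h(2), h(1).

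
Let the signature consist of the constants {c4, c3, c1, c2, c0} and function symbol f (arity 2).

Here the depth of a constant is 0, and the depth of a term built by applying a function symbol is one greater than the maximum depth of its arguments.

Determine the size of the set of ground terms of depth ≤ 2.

If N_k denotes the number of depth-≤k ground terms, the 5 constants give N_0 = 5, and each function symbol of arity r contributes N_{k-1}^r new terms at level k: N_k = 5 + N_{k-1}^2.
N_0 = 5
N_1 = 5 + 5^2 = 30
N_2 = 5 + 30^2 = 905

905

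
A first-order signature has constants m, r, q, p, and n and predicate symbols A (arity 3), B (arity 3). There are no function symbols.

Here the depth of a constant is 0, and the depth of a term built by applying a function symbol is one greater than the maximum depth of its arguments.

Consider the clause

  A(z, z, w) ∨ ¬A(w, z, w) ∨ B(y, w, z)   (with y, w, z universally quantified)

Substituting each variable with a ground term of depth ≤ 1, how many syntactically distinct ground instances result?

Ground terms of depth ≤ 1:
  With no function symbols every ground term is a constant, so there are exactly 5 ground terms at every depth bound.
  N_0 = 5
  N_1 = 5
  Explicitly: m, r, q, p, n.
So there are 5 ground terms available for substitution.
There are 3 variables to instantiate (y, w, z), each occurring in at least one literal, so different choices give different ground instances.
Number of ground instances = 5^3 = 125.

125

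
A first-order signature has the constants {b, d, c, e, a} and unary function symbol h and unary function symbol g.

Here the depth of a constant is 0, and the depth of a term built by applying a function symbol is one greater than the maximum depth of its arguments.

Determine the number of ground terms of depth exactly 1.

10

If N_k denotes the number of depth-≤k ground terms, the 5 constants give N_0 = 5, and each function symbol of arity r contributes N_{k-1}^r new terms at level k: N_k = 5 + N_{k-1} + N_{k-1}.
N_0 = 5
N_1 = 5 + 5 + 5 = 15
Terms of depth exactly 1: N_1 − N_0 = 15 − 5 = 10.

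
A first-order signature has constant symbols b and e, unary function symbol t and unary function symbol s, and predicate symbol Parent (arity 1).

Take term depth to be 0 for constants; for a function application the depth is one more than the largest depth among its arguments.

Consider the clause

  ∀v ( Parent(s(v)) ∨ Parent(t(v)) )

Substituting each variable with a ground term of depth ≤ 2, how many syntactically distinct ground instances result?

14

Ground terms of depth ≤ 2:
  Write N_k for the number of ground terms of depth ≤ k. A term of depth ≤ k is either a constant or a function symbol applied to arguments of depth ≤ k−1, so N_k = 2 + N_{k-1} + N_{k-1}.
  N_0 = 2
  N_1 = 2 + 2 + 2 = 6
  N_2 = 2 + 6 + 6 = 14
So there are 14 ground terms available for substitution.
The body mentions the single quantified variable v; since ground terms form a free algebra, no two substitutions collapse to the same formula.
Number of ground instances = 14.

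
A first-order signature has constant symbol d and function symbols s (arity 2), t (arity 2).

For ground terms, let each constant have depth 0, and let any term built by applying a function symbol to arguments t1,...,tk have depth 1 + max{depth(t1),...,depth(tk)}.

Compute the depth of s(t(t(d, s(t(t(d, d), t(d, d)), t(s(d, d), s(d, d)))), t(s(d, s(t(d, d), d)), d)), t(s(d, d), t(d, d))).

depth(t(d, d)) = 1 + max(0, 0) = 1
depth(t(t(d, d), t(d, d))) = 1 + max(1, 1) = 2
depth(s(d, d)) = 1 + max(0, 0) = 1
depth(t(s(d, d), s(d, d))) = 1 + max(1, 1) = 2
depth(s(t(t(d, d), t(d, d)), t(s(d, d), s(d, d)))) = 1 + max(2, 2) = 3
depth(t(d, s(t(t(d, d), t(d, d)), t(s(d, d), s(d, d))))) = 1 + max(0, 3) = 4
depth(s(t(d, d), d)) = 1 + max(1, 0) = 2
depth(s(d, s(t(d, d), d))) = 1 + max(0, 2) = 3
depth(t(s(d, s(t(d, d), d)), d)) = 1 + max(3, 0) = 4
depth(t(t(d, s(t(t(d, d), t(d, d)), t(s(d, d), s(d, d)))), t(s(d, s(t(d, d), d)), d))) = 1 + max(4, 4) = 5
depth(t(s(d, d), t(d, d))) = 1 + max(1, 1) = 2
depth(s(t(t(d, s(t(t(d, d), t(d, d)), t(s(d, d), s(d, d)))), t(s(d, s(t(d, d), d)), d)), t(s(d, d), t(d, d)))) = 1 + max(5, 2) = 6

6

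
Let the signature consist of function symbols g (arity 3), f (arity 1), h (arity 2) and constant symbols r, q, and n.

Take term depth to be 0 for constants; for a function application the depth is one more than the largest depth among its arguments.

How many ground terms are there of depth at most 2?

Count level by level. With function symbols g/3, f/1, h/2, the terms of depth ≤ k are the 3 constants together with each function applied to depth-≤(k−1) tuples, so N_k = 3 + N_{k-1}^3 + N_{k-1} + N_{k-1}^2.
N_0 = 3
N_1 = 3 + 3^3 + 3 + 3^2 = 42
N_2 = 3 + 42^3 + 42 + 42^2 = 75897

75897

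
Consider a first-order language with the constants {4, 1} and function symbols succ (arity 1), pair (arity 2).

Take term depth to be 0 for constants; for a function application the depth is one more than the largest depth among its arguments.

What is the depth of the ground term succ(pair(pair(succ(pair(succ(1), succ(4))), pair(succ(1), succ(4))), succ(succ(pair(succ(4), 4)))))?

6

depth(succ(1)) = 1 + depth(1) = 1 + 0 = 1
depth(succ(4)) = 1 + depth(4) = 1 + 0 = 1
depth(pair(succ(1), succ(4))) = 1 + max(1, 1) = 2
depth(succ(pair(succ(1), succ(4)))) = 1 + depth(pair(succ(1), succ(4))) = 1 + 2 = 3
depth(pair(succ(pair(succ(1), succ(4))), pair(succ(1), succ(4)))) = 1 + max(3, 2) = 4
depth(pair(succ(4), 4)) = 1 + max(1, 0) = 2
depth(succ(pair(succ(4), 4))) = 1 + depth(pair(succ(4), 4)) = 1 + 2 = 3
depth(succ(succ(pair(succ(4), 4)))) = 1 + depth(succ(pair(succ(4), 4))) = 1 + 3 = 4
depth(pair(pair(succ(pair(succ(1), succ(4))), pair(succ(1), succ(4))), succ(succ(pair(succ(4), 4))))) = 1 + max(4, 4) = 5
depth(succ(pair(pair(succ(pair(succ(1), succ(4))), pair(succ(1), succ(4))), succ(succ(pair(succ(4), 4)))))) = 1 + depth(pair(pair(succ(pair(succ(1), succ(4))), pair(succ(1), succ(4))), succ(succ(pair(succ(4), 4))))) = 1 + 5 = 6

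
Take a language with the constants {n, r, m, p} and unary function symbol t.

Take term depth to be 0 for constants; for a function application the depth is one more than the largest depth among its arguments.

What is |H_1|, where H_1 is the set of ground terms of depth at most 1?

8

Write N_k for the number of ground terms of depth ≤ k. A term of depth ≤ k is either a constant or a function symbol applied to arguments of depth ≤ k−1, so N_k = 4 + N_{k-1}.
N_0 = 4
N_1 = 4 + 4 = 8
Explicitly: n, r, m, p, t(n), t(r), t(m), t(p).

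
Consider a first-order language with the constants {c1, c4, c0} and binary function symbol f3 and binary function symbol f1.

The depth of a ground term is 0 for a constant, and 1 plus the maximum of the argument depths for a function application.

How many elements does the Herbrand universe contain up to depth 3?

If N_k denotes the number of depth-≤k ground terms, the 3 constants give N_0 = 3, and each function symbol of arity r contributes N_{k-1}^r new terms at level k: N_k = 3 + N_{k-1}^2 + N_{k-1}^2.
N_0 = 3
N_1 = 3 + 3^2 + 3^2 = 21
N_2 = 3 + 21^2 + 21^2 = 885
N_3 = 3 + 885^2 + 885^2 = 1566453

1566453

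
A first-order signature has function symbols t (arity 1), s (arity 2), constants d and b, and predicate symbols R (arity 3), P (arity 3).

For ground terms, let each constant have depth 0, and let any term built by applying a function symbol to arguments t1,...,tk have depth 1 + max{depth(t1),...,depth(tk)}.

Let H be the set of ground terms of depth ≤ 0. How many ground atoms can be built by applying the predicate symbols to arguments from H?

First count ground terms of depth ≤ 0.
If N_k denotes the number of depth-≤k ground terms, the 2 constants give N_0 = 2, and each function symbol of arity r contributes N_{k-1}^r new terms at level k: N_k = 2 + N_{k-1} + N_{k-1}^2.
N_0 = 2
So |H| = 2.
A ground atom is a predicate applied to a tuple of terms from H, so the count is the sum over predicates of |H|^arity:
  R: 2^3 = 8;  P: 2^3 = 8
Total ground atoms: 8 + 8 = 16.

16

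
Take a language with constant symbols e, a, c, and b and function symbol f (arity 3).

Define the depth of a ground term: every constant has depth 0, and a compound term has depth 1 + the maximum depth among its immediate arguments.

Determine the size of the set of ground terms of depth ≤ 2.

Let N_k = |{terms of depth ≤ k}|. Then N_0 = 4 and N_k = 4 + N_{k-1}^3 for k ≥ 1 (one summand per function symbol, arity giving the exponent).
N_0 = 4
N_1 = 4 + 4^3 = 68
N_2 = 4 + 68^3 = 314436

314436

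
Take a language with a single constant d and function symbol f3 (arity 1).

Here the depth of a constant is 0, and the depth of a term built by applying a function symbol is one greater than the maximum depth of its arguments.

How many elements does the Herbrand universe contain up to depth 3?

4

Let N_k = |{terms of depth ≤ k}|. Then N_0 = 1 and N_k = 1 + N_{k-1} for k ≥ 1 (one summand per function symbol, arity giving the exponent).
N_0 = 1
N_1 = 1 + 1 = 2
N_2 = 1 + 2 = 3
N_3 = 1 + 3 = 4
Explicitly: d, f3(d), f3(f3(d)), f3(f3(f3(d))).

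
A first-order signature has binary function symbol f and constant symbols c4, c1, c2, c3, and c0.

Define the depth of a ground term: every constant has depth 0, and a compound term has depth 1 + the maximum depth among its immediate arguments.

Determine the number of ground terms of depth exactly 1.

25

If N_k denotes the number of depth-≤k ground terms, the 5 constants give N_0 = 5, and each function symbol of arity r contributes N_{k-1}^r new terms at level k: N_k = 5 + N_{k-1}^2.
N_0 = 5
N_1 = 5 + 5^2 = 30
Terms of depth exactly 1: N_1 − N_0 = 30 − 5 = 25.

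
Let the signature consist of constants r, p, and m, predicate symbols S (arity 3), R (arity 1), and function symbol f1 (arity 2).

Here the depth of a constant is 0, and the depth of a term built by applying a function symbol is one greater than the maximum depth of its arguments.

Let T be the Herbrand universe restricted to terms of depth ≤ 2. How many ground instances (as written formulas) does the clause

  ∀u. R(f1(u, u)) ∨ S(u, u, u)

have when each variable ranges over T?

Ground terms of depth ≤ 2:
  If N_k denotes the number of depth-≤k ground terms, the 3 constants give N_0 = 3, and each function symbol of arity r contributes N_{k-1}^r new terms at level k: N_k = 3 + N_{k-1}^2.
  N_0 = 3
  N_1 = 3 + 3^2 = 12
  N_2 = 3 + 12^2 = 147
So there are 147 ground terms available for substitution.
The clause has 1 distinct variable (u), which appears in the body. In the free term algebra distinct substitutions yield syntactically distinct ground instances.
Number of ground instances = 147.

147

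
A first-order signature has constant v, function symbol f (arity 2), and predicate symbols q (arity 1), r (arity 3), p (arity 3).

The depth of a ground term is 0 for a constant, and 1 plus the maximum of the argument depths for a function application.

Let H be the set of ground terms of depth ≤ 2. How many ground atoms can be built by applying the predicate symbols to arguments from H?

First count ground terms of depth ≤ 2.
Let N_k = |{terms of depth ≤ k}|. Then N_0 = 1 and N_k = 1 + N_{k-1}^2 for k ≥ 1 (one summand per function symbol, arity giving the exponent).
N_0 = 1
N_1 = 1 + 1^2 = 2
N_2 = 1 + 2^2 = 5
So |H| = 5.
Each predicate of arity r yields |H|^r ground atoms (one per choice of an r-tuple from H):
  q: 5;  r: 5^3 = 125;  p: 5^3 = 125
Total ground atoms: 5 + 125 + 125 = 255.

255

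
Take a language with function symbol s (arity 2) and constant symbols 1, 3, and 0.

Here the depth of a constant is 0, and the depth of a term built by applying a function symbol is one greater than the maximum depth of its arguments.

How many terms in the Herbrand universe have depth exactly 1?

9

Write N_k for the number of ground terms of depth ≤ k. A term of depth ≤ k is either a constant or a function symbol applied to arguments of depth ≤ k−1, so N_k = 3 + N_{k-1}^2.
N_0 = 3
N_1 = 3 + 3^2 = 12
Terms of depth exactly 1: N_1 − N_0 = 12 − 3 = 9.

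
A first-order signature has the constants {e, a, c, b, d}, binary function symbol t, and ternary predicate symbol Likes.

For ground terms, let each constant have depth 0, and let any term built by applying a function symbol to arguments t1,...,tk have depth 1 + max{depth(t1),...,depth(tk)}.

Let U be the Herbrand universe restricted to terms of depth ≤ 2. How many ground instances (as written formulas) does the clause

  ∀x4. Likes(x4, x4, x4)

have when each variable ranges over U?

905

Ground terms of depth ≤ 2:
  Count level by level. With function symbols t/2, the terms of depth ≤ k are the 5 constants together with each function applied to depth-≤(k−1) tuples, so N_k = 5 + N_{k-1}^2.
  N_0 = 5
  N_1 = 5 + 5^2 = 30
  N_2 = 5 + 30^2 = 905
So there are 905 ground terms available for substitution.
There is 1 variable to instantiate (x4),  occurring in at least one literal, so different choices give different ground instances.
Number of ground instances = 905.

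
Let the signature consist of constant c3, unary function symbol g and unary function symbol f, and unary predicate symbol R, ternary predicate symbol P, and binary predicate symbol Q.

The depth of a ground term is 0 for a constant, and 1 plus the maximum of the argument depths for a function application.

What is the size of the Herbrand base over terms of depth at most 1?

First count ground terms of depth ≤ 1.
Count level by level. With function symbols g/1, f/1, the terms of depth ≤ k are the 1 constant together with each function applied to depth-≤(k−1) tuples, so N_k = 1 + N_{k-1} + N_{k-1}.
N_0 = 1
N_1 = 1 + 1 + 1 = 3
Explicitly: c3, g(c3), f(c3).
So |H| = 3.
A ground atom is a predicate applied to a tuple of terms from H, so the count is the sum over predicates of |H|^arity:
  R: 3;  P: 3^3 = 27;  Q: 3^2 = 9
Total ground atoms: 3 + 27 + 9 = 39.

39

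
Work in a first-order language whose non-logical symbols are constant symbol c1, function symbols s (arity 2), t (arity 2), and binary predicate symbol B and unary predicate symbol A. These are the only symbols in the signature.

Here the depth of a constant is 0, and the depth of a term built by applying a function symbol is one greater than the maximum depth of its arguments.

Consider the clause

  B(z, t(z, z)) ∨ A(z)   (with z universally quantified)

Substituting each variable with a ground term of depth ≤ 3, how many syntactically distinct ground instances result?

Ground terms of depth ≤ 3:
  Let N_k = |{terms of depth ≤ k}|. Then N_0 = 1 and N_k = 1 + N_{k-1}^2 + N_{k-1}^2 for k ≥ 1 (one summand per function symbol, arity giving the exponent).
  N_0 = 1
  N_1 = 1 + 1^2 + 1^2 = 3
  N_2 = 1 + 3^2 + 3^2 = 19
  N_3 = 1 + 19^2 + 19^2 = 723
So there are 723 ground terms available for substitution.
The body mentions the single quantified variable z; since ground terms form a free algebra, no two substitutions collapse to the same formula.
Number of ground instances = 723.

723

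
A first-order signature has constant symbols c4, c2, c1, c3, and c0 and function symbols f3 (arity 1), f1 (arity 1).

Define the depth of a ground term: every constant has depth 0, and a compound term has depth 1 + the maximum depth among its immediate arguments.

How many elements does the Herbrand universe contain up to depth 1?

15

Let N_k count ground terms of depth at most k. Each non-constant term of depth ≤ k is some function symbol applied to depth-≤(k−1) arguments, giving N_k = 5 + N_{k-1} + N_{k-1}.
N_0 = 5
N_1 = 5 + 5 + 5 = 15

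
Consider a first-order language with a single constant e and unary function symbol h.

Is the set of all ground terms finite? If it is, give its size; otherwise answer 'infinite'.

The signature has at least one function symbol (h, arity 1) and at least one constant (e).
Iterating h gives infinitely many distinct ground terms: e, h(e), h(h(e)), ...
So the Herbrand universe is infinite.

infinite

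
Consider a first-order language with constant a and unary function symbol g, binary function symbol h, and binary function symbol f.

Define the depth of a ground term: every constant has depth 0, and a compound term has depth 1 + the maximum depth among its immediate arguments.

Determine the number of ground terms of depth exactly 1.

If N_k denotes the number of depth-≤k ground terms, the 1 constant gives N_0 = 1, and each function symbol of arity r contributes N_{k-1}^r new terms at level k: N_k = 1 + N_{k-1} + N_{k-1}^2 + N_{k-1}^2.
N_0 = 1
N_1 = 1 + 1 + 1^2 + 1^2 = 4
Terms of depth exactly 1: N_1 − N_0 = 4 − 1 = 3.

3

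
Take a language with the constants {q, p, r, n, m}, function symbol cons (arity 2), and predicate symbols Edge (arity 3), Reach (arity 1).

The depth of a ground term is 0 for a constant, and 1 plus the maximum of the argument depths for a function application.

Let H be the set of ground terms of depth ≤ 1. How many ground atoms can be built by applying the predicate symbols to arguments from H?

27030

First count ground terms of depth ≤ 1.
Let N_k count ground terms of depth at most k. Each non-constant term of depth ≤ k is some function symbol applied to depth-≤(k−1) arguments, giving N_k = 5 + N_{k-1}^2.
N_0 = 5
N_1 = 5 + 5^2 = 30
So |H| = 30.
A ground atom is a predicate applied to a tuple of terms from H, so the count is the sum over predicates of |H|^arity:
  Edge: 30^3 = 27000;  Reach: 30
Total ground atoms: 27000 + 30 = 27030.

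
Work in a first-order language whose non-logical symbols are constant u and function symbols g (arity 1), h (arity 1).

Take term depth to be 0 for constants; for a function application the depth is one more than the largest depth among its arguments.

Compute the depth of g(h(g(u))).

depth(g(u)) = 1 + depth(u) = 1 + 0 = 1
depth(h(g(u))) = 1 + depth(g(u)) = 1 + 1 = 2
depth(g(h(g(u)))) = 1 + depth(h(g(u))) = 1 + 2 = 3

3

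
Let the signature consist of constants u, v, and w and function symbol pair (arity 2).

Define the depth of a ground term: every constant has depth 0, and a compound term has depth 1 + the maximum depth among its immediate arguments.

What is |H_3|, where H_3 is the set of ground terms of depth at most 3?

21612

Count level by level. With function symbols pair/2, the terms of depth ≤ k are the 3 constants together with each function applied to depth-≤(k−1) tuples, so N_k = 3 + N_{k-1}^2.
N_0 = 3
N_1 = 3 + 3^2 = 12
N_2 = 3 + 12^2 = 147
N_3 = 3 + 147^2 = 21612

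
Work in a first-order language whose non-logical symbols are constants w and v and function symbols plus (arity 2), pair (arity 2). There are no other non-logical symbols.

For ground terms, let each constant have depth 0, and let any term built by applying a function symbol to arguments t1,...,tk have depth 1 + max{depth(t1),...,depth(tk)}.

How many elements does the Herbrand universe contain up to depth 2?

202

Let N_k count ground terms of depth at most k. Each non-constant term of depth ≤ k is some function symbol applied to depth-≤(k−1) arguments, giving N_k = 2 + N_{k-1}^2 + N_{k-1}^2.
N_0 = 2
N_1 = 2 + 2^2 + 2^2 = 10
N_2 = 2 + 10^2 + 10^2 = 202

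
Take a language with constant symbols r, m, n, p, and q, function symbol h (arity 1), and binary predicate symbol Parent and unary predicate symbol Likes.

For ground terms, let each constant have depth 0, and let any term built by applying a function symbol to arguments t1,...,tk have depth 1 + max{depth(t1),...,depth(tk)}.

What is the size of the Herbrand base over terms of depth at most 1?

110

First count ground terms of depth ≤ 1.
Count level by level. With function symbols h/1, the terms of depth ≤ k are the 5 constants together with each function applied to depth-≤(k−1) tuples, so N_k = 5 + N_{k-1}.
N_0 = 5
N_1 = 5 + 5 = 10
Explicitly: r, m, n, p, q, h(r), h(m), h(n), h(p), h(q).
So |H| = 10.
Ground atoms are formed by filling each argument slot of a predicate with a term from H, so an r-ary predicate gives |H|^r atoms:
  Parent: 10^2 = 100;  Likes: 10
Total ground atoms: 100 + 10 = 110.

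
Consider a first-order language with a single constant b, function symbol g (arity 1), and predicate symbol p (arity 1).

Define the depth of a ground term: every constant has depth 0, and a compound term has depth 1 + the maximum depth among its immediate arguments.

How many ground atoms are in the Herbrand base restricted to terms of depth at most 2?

3

First count ground terms of depth ≤ 2.
If N_k denotes the number of depth-≤k ground terms, the 1 constant gives N_0 = 1, and each function symbol of arity r contributes N_{k-1}^r new terms at level k: N_k = 1 + N_{k-1}.
N_0 = 1
N_1 = 1 + 1 = 2
N_2 = 1 + 2 = 3
So |H| = 3.
Ground atoms are formed by filling each argument slot of a predicate with a term from H, so an r-ary predicate gives |H|^r atoms:
  p: 3
Total ground atoms: 3.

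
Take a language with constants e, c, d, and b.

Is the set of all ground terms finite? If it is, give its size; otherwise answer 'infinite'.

There are no function symbols, so every ground term is one of the 4 constants.
The Herbrand universe is {e, c, d, b}, which is finite with 4 elements.

4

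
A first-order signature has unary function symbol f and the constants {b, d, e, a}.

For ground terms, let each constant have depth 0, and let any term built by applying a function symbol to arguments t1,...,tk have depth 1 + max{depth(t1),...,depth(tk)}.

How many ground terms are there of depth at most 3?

Let N_k = |{terms of depth ≤ k}|. Then N_0 = 4 and N_k = 4 + N_{k-1} for k ≥ 1 (one summand per function symbol, arity giving the exponent).
N_0 = 4
N_1 = 4 + 4 = 8
N_2 = 4 + 8 = 12
N_3 = 4 + 12 = 16

16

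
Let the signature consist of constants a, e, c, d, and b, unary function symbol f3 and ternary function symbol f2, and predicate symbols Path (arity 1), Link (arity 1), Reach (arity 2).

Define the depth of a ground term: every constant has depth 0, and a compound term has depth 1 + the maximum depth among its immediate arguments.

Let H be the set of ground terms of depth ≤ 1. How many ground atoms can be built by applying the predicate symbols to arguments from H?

First count ground terms of depth ≤ 1.
Let N_k count ground terms of depth at most k. Each non-constant term of depth ≤ k is some function symbol applied to depth-≤(k−1) arguments, giving N_k = 5 + N_{k-1} + N_{k-1}^3.
N_0 = 5
N_1 = 5 + 5 + 5^3 = 135
So |H| = 135.
A ground atom is a predicate applied to a tuple of terms from H, so the count is the sum over predicates of |H|^arity:
  Path: 135;  Link: 135;  Reach: 135^2 = 18225
Total ground atoms: 135 + 135 + 18225 = 18495.

18495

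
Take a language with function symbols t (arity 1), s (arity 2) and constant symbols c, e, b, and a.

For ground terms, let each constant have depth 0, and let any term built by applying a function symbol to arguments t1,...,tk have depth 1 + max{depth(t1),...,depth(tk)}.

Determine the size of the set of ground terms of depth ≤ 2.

604

If N_k denotes the number of depth-≤k ground terms, the 4 constants give N_0 = 4, and each function symbol of arity r contributes N_{k-1}^r new terms at level k: N_k = 4 + N_{k-1} + N_{k-1}^2.
N_0 = 4
N_1 = 4 + 4 + 4^2 = 24
N_2 = 4 + 24 + 24^2 = 604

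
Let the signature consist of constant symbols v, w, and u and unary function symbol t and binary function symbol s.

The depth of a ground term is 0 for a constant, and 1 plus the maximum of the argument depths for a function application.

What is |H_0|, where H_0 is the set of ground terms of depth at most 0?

3

Write N_k for the number of ground terms of depth ≤ k. A term of depth ≤ k is either a constant or a function symbol applied to arguments of depth ≤ k−1, so N_k = 3 + N_{k-1} + N_{k-1}^2.
N_0 = 3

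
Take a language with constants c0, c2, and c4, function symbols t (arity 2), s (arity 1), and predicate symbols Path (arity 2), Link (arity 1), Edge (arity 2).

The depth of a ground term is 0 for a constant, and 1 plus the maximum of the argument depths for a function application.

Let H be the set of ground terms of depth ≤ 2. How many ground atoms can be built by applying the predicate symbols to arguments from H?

First count ground terms of depth ≤ 2.
Let N_k count ground terms of depth at most k. Each non-constant term of depth ≤ k is some function symbol applied to depth-≤(k−1) arguments, giving N_k = 3 + N_{k-1}^2 + N_{k-1}.
N_0 = 3
N_1 = 3 + 3^2 + 3 = 15
N_2 = 3 + 15^2 + 15 = 243
So |H| = 243.
Each predicate of arity r yields |H|^r ground atoms (one per choice of an r-tuple from H):
  Path: 243^2 = 59049;  Link: 243;  Edge: 243^2 = 59049
Total ground atoms: 59049 + 243 + 59049 = 118341.

118341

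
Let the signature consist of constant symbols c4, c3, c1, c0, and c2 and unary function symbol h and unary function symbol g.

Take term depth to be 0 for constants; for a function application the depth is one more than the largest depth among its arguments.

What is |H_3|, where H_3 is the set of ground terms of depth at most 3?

Count level by level. With function symbols h/1, g/1, the terms of depth ≤ k are the 5 constants together with each function applied to depth-≤(k−1) tuples, so N_k = 5 + N_{k-1} + N_{k-1}.
N_0 = 5
N_1 = 5 + 5 + 5 = 15
N_2 = 5 + 15 + 15 = 35
N_3 = 5 + 35 + 35 = 75

75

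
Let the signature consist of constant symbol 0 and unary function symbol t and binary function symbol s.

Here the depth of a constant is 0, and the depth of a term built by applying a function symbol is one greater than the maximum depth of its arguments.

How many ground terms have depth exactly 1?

2

Count level by level. With function symbols t/1, s/2, the terms of depth ≤ k are the 1 constant together with each function applied to depth-≤(k−1) tuples, so N_k = 1 + N_{k-1} + N_{k-1}^2.
N_0 = 1
N_1 = 1 + 1 + 1^2 = 3
Terms of depth exactly 1: N_1 − N_0 = 3 − 1 = 2.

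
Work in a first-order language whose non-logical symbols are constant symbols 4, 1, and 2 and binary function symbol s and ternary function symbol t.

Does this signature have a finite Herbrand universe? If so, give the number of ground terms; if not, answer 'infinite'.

infinite

The signature has at least one function symbol (s, arity 2) and at least one constant (4).
Iterating s gives infinitely many distinct ground terms: 4, s(4, 4), s(s(4, 4), s(4, 4)), ...
So the Herbrand universe is infinite.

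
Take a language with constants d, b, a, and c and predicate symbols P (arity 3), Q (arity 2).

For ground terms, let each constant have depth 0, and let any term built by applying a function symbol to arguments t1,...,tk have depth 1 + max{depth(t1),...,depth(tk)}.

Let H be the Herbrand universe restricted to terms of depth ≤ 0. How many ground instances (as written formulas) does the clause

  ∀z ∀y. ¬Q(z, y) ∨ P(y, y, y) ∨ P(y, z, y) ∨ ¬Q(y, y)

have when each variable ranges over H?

16

Ground terms of depth ≤ 0:
  With no function symbols every ground term is a constant, so there are exactly 4 ground terms at every depth bound.
  N_0 = 4
So there are 4 ground terms available for substitution.
Each of z, y ranges independently over the available ground terms, and distinct assignments produce distinct instances.
Number of ground instances = 4^2 = 16.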